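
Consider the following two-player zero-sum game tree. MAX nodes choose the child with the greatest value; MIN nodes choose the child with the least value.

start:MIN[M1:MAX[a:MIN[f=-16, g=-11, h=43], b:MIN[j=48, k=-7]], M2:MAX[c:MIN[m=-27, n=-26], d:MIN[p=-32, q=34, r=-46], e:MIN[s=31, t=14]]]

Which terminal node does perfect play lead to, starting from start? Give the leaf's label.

a (MIN): min(-16, -11, 43) = -16
b (MIN): min(48, -7) = -7
M1 (MAX): max(-16, -7) = -7
c (MIN): min(-27, -26) = -27
d (MIN): min(-32, 34, -46) = -46
e (MIN): min(31, 14) = 14
M2 (MAX): max(-27, -46, 14) = 14
start (MIN): min(-7, 14) = -7
At start, MIN picks M1 (lowest: -7).
At M1, MAX picks b (highest: -7).
At b, MIN picks k (lowest: -7).
Terminal value -7.

k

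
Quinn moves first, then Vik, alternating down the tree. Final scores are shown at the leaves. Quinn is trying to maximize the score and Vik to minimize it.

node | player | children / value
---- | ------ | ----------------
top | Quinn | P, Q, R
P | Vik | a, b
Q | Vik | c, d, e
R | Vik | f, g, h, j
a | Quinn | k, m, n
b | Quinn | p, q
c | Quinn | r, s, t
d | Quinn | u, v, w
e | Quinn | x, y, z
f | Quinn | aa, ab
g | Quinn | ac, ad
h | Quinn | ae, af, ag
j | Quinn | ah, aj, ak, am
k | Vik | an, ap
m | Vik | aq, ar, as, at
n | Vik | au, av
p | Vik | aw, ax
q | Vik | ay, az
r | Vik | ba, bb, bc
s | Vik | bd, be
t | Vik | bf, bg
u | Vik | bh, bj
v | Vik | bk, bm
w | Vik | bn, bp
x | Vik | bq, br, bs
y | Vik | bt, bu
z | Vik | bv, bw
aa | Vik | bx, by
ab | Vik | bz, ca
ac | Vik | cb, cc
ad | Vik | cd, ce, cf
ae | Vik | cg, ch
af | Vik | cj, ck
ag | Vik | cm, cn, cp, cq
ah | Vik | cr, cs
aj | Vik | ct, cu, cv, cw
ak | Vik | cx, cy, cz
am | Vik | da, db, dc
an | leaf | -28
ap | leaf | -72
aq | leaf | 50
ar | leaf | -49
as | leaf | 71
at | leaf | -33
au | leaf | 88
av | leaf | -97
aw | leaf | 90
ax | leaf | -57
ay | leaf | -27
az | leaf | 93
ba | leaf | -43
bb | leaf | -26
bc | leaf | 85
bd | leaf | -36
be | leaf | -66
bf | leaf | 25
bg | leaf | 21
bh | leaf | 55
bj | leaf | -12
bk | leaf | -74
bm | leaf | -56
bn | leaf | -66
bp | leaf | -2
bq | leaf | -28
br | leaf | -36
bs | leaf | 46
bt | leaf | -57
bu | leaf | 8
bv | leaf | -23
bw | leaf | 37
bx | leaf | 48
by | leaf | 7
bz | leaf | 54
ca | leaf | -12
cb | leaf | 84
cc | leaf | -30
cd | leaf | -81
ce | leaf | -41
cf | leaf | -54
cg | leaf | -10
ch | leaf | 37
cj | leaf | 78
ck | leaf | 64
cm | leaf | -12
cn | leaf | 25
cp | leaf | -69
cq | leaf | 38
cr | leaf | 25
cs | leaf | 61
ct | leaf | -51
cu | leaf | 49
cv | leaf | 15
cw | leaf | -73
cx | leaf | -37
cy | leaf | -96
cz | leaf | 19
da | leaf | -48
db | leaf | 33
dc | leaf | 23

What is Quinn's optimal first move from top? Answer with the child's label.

k (Vik): min(-28, -72) = -72
m (Vik): min(50, -49, 71, -33) = -49
n (Vik): min(88, -97) = -97
a (Quinn): max(-72, -49, -97) = -49
p (Vik): min(90, -57) = -57
q (Vik): min(-27, 93) = -27
b (Quinn): max(-57, -27) = -27
P (Vik): min(-49, -27) = -49
r (Vik): min(-43, -26, 85) = -43
s (Vik): min(-36, -66) = -66
t (Vik): min(25, 21) = 21
c (Quinn): max(-43, -66, 21) = 21
u (Vik): min(55, -12) = -12
v (Vik): min(-74, -56) = -74
w (Vik): min(-66, -2) = -66
d (Quinn): max(-12, -74, -66) = -12
x (Vik): min(-28, -36, 46) = -36
y (Vik): min(-57, 8) = -57
z (Vik): min(-23, 37) = -23
e (Quinn): max(-36, -57, -23) = -23
Q (Vik): min(21, -12, -23) = -23
aa (Vik): min(48, 7) = 7
ab (Vik): min(54, -12) = -12
f (Quinn): max(7, -12) = 7
ac (Vik): min(84, -30) = -30
ad (Vik): min(-81, -41, -54) = -81
g (Quinn): max(-30, -81) = -30
ae (Vik): min(-10, 37) = -10
af (Vik): min(78, 64) = 64
ag (Vik): min(-12, 25, -69, 38) = -69
h (Quinn): max(-10, 64, -69) = 64
ah (Vik): min(25, 61) = 25
aj (Vik): min(-51, 49, 15, -73) = -73
ak (Vik): min(-37, -96, 19) = -96
am (Vik): min(-48, 33, 23) = -48
j (Quinn): max(25, -73, -96, -48) = 25
R (Vik): min(7, -30, 64, 25) = -30
top (Quinn): max(-49, -23, -30) = -23
Quinn at top wants the highest of {P=-49, Q=-23, R=-30}, so chooses Q.

Q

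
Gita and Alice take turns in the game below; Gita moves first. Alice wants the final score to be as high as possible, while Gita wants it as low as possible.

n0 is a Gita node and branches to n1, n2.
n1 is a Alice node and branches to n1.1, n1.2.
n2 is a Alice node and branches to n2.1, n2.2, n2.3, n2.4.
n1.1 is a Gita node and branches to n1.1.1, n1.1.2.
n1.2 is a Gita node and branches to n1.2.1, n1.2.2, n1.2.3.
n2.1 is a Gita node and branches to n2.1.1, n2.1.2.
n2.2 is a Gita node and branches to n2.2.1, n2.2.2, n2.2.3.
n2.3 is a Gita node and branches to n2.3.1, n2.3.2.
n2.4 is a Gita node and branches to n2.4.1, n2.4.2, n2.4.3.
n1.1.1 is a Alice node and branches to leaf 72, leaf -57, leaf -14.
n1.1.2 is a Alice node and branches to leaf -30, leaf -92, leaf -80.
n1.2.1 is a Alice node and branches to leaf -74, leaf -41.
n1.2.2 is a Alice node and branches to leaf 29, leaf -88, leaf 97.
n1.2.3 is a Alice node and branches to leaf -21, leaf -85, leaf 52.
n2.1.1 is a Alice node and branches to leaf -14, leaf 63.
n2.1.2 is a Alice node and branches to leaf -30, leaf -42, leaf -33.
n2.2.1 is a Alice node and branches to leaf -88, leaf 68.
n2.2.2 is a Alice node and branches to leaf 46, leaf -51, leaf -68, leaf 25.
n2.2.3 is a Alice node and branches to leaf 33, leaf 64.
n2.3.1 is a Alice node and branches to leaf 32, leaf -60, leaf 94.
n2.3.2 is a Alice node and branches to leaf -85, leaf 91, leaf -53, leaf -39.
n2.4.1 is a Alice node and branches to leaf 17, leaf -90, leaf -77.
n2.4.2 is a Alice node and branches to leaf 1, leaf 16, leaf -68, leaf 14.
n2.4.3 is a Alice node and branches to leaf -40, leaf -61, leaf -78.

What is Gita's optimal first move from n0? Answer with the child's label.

n1.1.1 (Alice): max(72, -57, -14) = 72
n1.1.2 (Alice): max(-30, -92, -80) = -30
n1.1 (Gita): min(72, -30) = -30
n1.2.1 (Alice): max(-74, -41) = -41
n1.2.2 (Alice): max(29, -88, 97) = 97
n1.2.3 (Alice): max(-21, -85, 52) = 52
n1.2 (Gita): min(-41, 97, 52) = -41
n1 (Alice): max(-30, -41) = -30
n2.1.1 (Alice): max(-14, 63) = 63
n2.1.2 (Alice): max(-30, -42, -33) = -30
n2.1 (Gita): min(63, -30) = -30
n2.2.1 (Alice): max(-88, 68) = 68
n2.2.2 (Alice): max(46, -51, -68, 25) = 46
n2.2.3 (Alice): max(33, 64) = 64
n2.2 (Gita): min(68, 46, 64) = 46
n2.3.1 (Alice): max(32, -60, 94) = 94
n2.3.2 (Alice): max(-85, 91, -53, -39) = 91
n2.3 (Gita): min(94, 91) = 91
n2.4.1 (Alice): max(17, -90, -77) = 17
n2.4.2 (Alice): max(1, 16, -68, 14) = 16
n2.4.3 (Alice): max(-40, -61, -78) = -40
n2.4 (Gita): min(17, 16, -40) = -40
n2 (Alice): max(-30, 46, 91, -40) = 91
n0 (Gita): min(-30, 91) = -30
Gita at n0 wants the lowest of {n1=-30, n2=91}, so chooses n1.

n1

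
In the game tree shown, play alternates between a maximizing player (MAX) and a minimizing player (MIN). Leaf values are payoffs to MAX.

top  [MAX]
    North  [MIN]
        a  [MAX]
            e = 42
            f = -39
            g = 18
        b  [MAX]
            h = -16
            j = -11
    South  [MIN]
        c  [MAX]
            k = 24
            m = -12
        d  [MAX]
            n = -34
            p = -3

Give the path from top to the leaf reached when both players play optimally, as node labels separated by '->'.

a (MAX): max(42, -39, 18) = 42
b (MAX): max(-16, -11) = -11
North (MIN): min(42, -11) = -11
c (MAX): max(24, -12) = 24
d (MAX): max(-34, -3) = -3
South (MIN): min(24, -3) = -3
top (MAX): max(-11, -3) = -3
At top, MAX picks South (highest: -3).
At South, MIN picks d (lowest: -3).
At d, MAX picks p (highest: -3).
Terminal value -3.

top -> South -> d -> p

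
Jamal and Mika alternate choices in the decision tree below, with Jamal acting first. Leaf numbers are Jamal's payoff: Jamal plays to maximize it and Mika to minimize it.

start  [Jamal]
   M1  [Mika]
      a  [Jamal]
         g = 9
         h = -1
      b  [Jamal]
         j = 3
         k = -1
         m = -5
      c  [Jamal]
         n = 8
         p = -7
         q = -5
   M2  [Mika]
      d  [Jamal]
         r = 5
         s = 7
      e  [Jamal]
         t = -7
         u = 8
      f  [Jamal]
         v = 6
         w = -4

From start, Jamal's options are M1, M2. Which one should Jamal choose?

M2

a (Jamal): max(9, -1) = 9
b (Jamal): max(3, -1, -5) = 3
c (Jamal): max(8, -7, -5) = 8
M1 (Mika): min(9, 3, 8) = 3
d (Jamal): max(5, 7) = 7
e (Jamal): max(-7, 8) = 8
f (Jamal): max(6, -4) = 6
M2 (Mika): min(7, 8, 6) = 6
start (Jamal): max(3, 6) = 6
Jamal at start wants the highest of {M1=3, M2=6}, so chooses M2.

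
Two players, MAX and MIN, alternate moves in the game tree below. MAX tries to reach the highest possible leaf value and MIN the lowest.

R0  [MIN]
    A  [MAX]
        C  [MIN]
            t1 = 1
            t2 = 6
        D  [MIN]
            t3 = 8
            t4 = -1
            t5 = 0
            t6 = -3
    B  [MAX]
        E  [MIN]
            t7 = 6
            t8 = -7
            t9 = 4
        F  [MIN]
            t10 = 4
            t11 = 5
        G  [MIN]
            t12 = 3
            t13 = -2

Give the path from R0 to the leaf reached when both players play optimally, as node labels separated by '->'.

C (MIN): min(1, 6) = 1
D (MIN): min(8, -1, 0, -3) = -3
A (MAX): max(1, -3) = 1
E (MIN): min(6, -7, 4) = -7
F (MIN): min(4, 5) = 4
G (MIN): min(3, -2) = -2
B (MAX): max(-7, 4, -2) = 4
R0 (MIN): min(1, 4) = 1
At R0, MIN picks A (lowest: 1).
At A, MAX picks C (highest: 1).
At C, MIN picks t1 (lowest: 1).
Terminal value 1.

R0 -> A -> C -> t1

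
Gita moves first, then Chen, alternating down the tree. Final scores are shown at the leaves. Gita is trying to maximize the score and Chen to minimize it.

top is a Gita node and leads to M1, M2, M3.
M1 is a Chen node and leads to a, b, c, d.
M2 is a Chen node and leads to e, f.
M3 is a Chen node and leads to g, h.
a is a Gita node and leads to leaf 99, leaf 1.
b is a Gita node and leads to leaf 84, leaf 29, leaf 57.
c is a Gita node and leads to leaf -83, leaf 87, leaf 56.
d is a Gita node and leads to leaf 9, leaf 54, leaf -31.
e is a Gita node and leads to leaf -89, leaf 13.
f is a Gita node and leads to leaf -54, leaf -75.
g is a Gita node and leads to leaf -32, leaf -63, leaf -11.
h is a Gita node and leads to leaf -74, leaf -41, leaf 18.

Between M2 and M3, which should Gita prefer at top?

e (Gita): max(-89, 13) = 13
f (Gita): max(-54, -75) = -54
M2 (Chen): min(13, -54) = -54
g (Gita): max(-32, -63, -11) = -11
h (Gita): max(-74, -41, 18) = 18
M3 (Chen): min(-11, 18) = -11
Gita prefers the higher value; M2=-54, M3=-11. M3 is better since -11 > -54.

M3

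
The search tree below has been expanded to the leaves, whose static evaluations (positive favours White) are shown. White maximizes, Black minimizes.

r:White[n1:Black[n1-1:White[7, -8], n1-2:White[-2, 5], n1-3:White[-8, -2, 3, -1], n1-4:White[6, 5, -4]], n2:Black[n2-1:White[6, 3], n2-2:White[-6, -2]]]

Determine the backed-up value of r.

3

n1-1 (White): max(7, -8) = 7
n1-2 (White): max(-2, 5) = 5
n1-3 (White): max(-8, -2, 3, -1) = 3
n1-4 (White): max(6, 5, -4) = 6
n1 (Black): min(7, 5, 3, 6) = 3
n2-1 (White): max(6, 3) = 6
n2-2 (White): max(-6, -2) = -2
n2 (Black): min(6, -2) = -2
r (White): max(3, -2) = 3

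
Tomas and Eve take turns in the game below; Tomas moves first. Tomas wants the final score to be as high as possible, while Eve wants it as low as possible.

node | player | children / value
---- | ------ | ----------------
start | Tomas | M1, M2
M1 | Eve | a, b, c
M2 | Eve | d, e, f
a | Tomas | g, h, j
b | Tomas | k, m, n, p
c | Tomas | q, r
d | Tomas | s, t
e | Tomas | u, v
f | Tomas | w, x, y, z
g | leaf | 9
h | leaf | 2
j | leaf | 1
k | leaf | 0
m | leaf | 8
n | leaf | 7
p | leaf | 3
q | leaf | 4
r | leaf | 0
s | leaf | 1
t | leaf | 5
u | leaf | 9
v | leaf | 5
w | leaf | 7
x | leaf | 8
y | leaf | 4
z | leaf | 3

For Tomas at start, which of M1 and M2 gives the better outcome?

a (Tomas): max(9, 2, 1) = 9
b (Tomas): max(0, 8, 7, 3) = 8
c (Tomas): max(4, 0) = 4
M1 (Eve): min(9, 8, 4) = 4
d (Tomas): max(1, 5) = 5
e (Tomas): max(9, 5) = 9
f (Tomas): max(7, 8, 4, 3) = 8
M2 (Eve): min(5, 9, 8) = 5
Tomas prefers the higher value; M1=4, M2=5. M2 is better since 5 > 4.

M2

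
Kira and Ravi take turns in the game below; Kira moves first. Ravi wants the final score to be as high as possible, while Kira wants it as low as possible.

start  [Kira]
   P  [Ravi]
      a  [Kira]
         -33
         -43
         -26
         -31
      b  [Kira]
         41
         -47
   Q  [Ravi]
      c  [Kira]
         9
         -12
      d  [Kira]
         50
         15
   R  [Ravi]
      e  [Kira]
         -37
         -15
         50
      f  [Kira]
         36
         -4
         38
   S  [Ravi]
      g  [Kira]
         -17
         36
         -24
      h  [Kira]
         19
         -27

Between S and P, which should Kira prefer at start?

g (Kira): min(-17, 36, -24) = -24
h (Kira): min(19, -27) = -27
S (Ravi): max(-24, -27) = -24
a (Kira): min(-33, -43, -26, -31) = -43
b (Kira): min(41, -47) = -47
P (Ravi): max(-43, -47) = -43
Kira prefers the lower value; S=-24, P=-43. P is better since -43 < -24.

P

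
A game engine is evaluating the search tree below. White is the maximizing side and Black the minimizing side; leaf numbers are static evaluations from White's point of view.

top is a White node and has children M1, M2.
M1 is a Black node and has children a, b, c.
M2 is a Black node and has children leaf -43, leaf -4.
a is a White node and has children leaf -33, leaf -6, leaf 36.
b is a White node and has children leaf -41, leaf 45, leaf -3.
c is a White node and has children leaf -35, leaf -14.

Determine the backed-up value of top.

a (White): max(-33, -6, 36) = 36
b (White): max(-41, 45, -3) = 45
c (White): max(-35, -14) = -14
M1 (Black): min(36, 45, -14) = -14
M2 (Black): min(-43, -4) = -43
top (White): max(-14, -43) = -14

-14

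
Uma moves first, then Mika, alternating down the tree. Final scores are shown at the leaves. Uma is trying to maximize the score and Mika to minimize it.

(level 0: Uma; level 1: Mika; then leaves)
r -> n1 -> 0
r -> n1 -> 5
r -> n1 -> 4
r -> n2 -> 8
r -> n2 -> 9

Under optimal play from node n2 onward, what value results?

8

n2 (Mika): min(8, 9) = 8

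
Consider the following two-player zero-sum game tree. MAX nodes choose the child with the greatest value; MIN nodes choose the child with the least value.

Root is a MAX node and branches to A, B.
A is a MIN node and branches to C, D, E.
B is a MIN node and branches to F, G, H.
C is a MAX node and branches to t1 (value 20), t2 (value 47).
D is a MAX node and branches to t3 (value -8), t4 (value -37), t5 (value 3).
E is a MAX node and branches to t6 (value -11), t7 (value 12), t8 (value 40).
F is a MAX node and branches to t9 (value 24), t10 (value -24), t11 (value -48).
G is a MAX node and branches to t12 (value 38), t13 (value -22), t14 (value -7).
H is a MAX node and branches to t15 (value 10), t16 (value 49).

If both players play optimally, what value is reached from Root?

24

C (MAX): max(20, 47) = 47
D (MAX): max(-8, -37, 3) = 3
E (MAX): max(-11, 12, 40) = 40
A (MIN): min(47, 3, 40) = 3
F (MAX): max(24, -24, -48) = 24
G (MAX): max(38, -22, -7) = 38
H (MAX): max(10, 49) = 49
B (MIN): min(24, 38, 49) = 24
Root (MAX): max(3, 24) = 24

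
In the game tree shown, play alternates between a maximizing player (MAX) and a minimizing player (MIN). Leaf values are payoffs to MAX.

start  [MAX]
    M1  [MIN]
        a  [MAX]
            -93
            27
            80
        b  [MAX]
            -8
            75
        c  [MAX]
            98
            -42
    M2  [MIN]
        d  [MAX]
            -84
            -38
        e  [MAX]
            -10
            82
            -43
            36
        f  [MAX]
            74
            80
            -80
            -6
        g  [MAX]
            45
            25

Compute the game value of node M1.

75

a (MAX): max(-93, 27, 80) = 80
b (MAX): max(-8, 75) = 75
c (MAX): max(98, -42) = 98
M1 (MIN): min(80, 75, 98) = 75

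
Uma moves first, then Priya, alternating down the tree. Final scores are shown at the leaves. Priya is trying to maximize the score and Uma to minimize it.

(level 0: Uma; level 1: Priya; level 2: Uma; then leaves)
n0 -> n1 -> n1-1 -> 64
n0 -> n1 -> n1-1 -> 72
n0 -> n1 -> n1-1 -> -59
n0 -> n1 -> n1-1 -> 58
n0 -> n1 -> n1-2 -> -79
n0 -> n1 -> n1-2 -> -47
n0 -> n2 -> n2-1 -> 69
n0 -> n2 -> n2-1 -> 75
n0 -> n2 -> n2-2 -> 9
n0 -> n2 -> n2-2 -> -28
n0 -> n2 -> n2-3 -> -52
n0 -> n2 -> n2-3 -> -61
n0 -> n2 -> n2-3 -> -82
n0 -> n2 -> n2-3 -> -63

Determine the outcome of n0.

-59

n1-1 (Uma): min(64, 72, -59, 58) = -59
n1-2 (Uma): min(-79, -47) = -79
n1 (Priya): max(-59, -79) = -59
n2-1 (Uma): min(69, 75) = 69
n2-2 (Uma): min(9, -28) = -28
n2-3 (Uma): min(-52, -61, -82, -63) = -82
n2 (Priya): max(69, -28, -82) = 69
n0 (Uma): min(-59, 69) = -59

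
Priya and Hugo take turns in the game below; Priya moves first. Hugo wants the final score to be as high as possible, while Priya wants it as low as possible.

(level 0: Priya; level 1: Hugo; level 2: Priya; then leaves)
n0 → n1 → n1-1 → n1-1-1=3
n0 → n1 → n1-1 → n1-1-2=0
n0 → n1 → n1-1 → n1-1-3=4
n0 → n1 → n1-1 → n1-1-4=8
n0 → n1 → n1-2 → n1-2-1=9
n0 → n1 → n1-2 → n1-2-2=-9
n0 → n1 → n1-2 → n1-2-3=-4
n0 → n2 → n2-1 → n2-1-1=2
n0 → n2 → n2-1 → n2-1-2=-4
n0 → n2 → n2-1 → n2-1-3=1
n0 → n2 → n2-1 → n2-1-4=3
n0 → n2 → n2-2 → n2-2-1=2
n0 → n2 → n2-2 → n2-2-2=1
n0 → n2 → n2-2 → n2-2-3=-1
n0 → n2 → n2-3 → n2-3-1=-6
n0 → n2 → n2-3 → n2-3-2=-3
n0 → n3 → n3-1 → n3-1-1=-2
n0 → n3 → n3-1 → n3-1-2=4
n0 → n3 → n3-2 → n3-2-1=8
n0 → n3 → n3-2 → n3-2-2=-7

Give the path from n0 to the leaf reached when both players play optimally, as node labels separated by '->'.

n0 -> n3 -> n3-1 -> n3-1-1

n1-1 (Priya): min(3, 0, 4, 8) = 0
n1-2 (Priya): min(9, -9, -4) = -9
n1 (Hugo): max(0, -9) = 0
n2-1 (Priya): min(2, -4, 1, 3) = -4
n2-2 (Priya): min(2, 1, -1) = -1
n2-3 (Priya): min(-6, -3) = -6
n2 (Hugo): max(-4, -1, -6) = -1
n3-1 (Priya): min(-2, 4) = -2
n3-2 (Priya): min(8, -7) = -7
n3 (Hugo): max(-2, -7) = -2
n0 (Priya): min(0, -1, -2) = -2
At n0, Priya picks n3 (lowest: -2).
At n3, Hugo picks n3-1 (highest: -2).
At n3-1, Priya picks n3-1-1 (lowest: -2).
Terminal value -2.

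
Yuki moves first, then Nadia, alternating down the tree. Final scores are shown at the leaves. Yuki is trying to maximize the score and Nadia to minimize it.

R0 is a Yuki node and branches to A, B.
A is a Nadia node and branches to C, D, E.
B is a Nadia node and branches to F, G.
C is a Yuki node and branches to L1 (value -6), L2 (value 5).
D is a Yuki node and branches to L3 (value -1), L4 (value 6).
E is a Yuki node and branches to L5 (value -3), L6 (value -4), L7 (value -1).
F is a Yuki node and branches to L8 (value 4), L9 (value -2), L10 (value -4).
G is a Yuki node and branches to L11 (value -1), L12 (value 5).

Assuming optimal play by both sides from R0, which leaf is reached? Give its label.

C (Yuki): max(-6, 5) = 5
D (Yuki): max(-1, 6) = 6
E (Yuki): max(-3, -4, -1) = -1
A (Nadia): min(5, 6, -1) = -1
F (Yuki): max(4, -2, -4) = 4
G (Yuki): max(-1, 5) = 5
B (Nadia): min(4, 5) = 4
R0 (Yuki): max(-1, 4) = 4
At R0, Yuki picks B (highest: 4).
At B, Nadia picks F (lowest: 4).
At F, Yuki picks L8 (highest: 4).
Terminal value 4.

L8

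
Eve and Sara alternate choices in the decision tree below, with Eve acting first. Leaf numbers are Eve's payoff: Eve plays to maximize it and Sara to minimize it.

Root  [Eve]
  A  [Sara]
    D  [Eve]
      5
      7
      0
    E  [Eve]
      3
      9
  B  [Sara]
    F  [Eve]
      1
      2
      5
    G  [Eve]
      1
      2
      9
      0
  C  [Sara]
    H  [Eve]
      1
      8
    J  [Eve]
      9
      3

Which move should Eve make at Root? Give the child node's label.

C

D (Eve): max(5, 7, 0) = 7
E (Eve): max(3, 9) = 9
A (Sara): min(7, 9) = 7
F (Eve): max(1, 2, 5) = 5
G (Eve): max(1, 2, 9, 0) = 9
B (Sara): min(5, 9) = 5
H (Eve): max(1, 8) = 8
J (Eve): max(9, 3) = 9
C (Sara): min(8, 9) = 8
Root (Eve): max(7, 5, 8) = 8
Eve at Root wants the highest of {A=7, B=5, C=8}, so chooses C.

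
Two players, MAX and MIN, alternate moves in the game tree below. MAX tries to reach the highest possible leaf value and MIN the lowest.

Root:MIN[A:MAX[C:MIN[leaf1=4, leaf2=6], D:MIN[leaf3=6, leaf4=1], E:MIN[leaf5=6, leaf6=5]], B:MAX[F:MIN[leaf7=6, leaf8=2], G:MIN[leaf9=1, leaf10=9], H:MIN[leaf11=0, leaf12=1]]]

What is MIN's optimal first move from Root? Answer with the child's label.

B

C (MIN): min(4, 6) = 4
D (MIN): min(6, 1) = 1
E (MIN): min(6, 5) = 5
A (MAX): max(4, 1, 5) = 5
F (MIN): min(6, 2) = 2
G (MIN): min(1, 9) = 1
H (MIN): min(0, 1) = 0
B (MAX): max(2, 1, 0) = 2
Root (MIN): min(5, 2) = 2
MIN at Root wants the lowest of {A=5, B=2}, so chooses B.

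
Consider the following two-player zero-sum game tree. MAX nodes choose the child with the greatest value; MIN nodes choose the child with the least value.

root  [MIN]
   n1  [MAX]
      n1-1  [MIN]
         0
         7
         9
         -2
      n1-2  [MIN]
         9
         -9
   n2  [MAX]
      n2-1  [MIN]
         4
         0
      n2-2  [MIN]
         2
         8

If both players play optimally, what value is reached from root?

n1-1 (MIN): min(0, 7, 9, -2) = -2
n1-2 (MIN): min(9, -9) = -9
n1 (MAX): max(-2, -9) = -2
n2-1 (MIN): min(4, 0) = 0
n2-2 (MIN): min(2, 8) = 2
n2 (MAX): max(0, 2) = 2
root (MIN): min(-2, 2) = -2

-2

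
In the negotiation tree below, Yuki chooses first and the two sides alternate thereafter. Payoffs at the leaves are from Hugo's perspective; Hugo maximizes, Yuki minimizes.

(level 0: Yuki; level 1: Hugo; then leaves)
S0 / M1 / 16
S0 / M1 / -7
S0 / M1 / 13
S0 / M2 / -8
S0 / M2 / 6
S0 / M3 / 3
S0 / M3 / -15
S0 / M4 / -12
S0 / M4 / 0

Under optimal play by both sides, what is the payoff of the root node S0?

0

M1 (Hugo): max(16, -7, 13) = 16
M2 (Hugo): max(-8, 6) = 6
M3 (Hugo): max(3, -15) = 3
M4 (Hugo): max(-12, 0) = 0
S0 (Yuki): min(16, 6, 3, 0) = 0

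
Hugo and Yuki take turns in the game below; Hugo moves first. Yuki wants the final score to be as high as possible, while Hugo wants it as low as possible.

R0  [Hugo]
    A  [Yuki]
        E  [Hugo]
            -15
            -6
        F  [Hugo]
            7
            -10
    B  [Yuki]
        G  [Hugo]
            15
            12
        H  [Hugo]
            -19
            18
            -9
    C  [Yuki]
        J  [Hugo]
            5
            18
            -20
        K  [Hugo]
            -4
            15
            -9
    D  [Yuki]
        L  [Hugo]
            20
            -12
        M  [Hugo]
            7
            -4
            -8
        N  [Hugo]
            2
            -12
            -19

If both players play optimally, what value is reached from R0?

-10

E (Hugo): min(-15, -6) = -15
F (Hugo): min(7, -10) = -10
A (Yuki): max(-15, -10) = -10
G (Hugo): min(15, 12) = 12
H (Hugo): min(-19, 18, -9) = -19
B (Yuki): max(12, -19) = 12
J (Hugo): min(5, 18, -20) = -20
K (Hugo): min(-4, 15, -9) = -9
C (Yuki): max(-20, -9) = -9
L (Hugo): min(20, -12) = -12
M (Hugo): min(7, -4, -8) = -8
N (Hugo): min(2, -12, -19) = -19
D (Yuki): max(-12, -8, -19) = -8
R0 (Hugo): min(-10, 12, -9, -8) = -10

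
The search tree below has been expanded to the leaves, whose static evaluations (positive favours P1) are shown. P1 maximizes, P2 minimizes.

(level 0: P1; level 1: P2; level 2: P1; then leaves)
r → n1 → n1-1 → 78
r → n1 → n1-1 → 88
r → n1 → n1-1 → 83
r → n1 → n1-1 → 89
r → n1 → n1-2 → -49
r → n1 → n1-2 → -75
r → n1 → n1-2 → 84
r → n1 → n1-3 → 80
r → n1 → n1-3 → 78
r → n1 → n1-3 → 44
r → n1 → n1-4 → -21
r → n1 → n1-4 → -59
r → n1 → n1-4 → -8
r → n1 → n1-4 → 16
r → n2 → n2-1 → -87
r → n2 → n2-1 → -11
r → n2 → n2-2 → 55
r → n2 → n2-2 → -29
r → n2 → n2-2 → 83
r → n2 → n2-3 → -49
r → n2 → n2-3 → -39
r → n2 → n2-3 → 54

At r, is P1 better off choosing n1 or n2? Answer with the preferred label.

n1

n1-1 (P1): max(78, 88, 83, 89) = 89
n1-2 (P1): max(-49, -75, 84) = 84
n1-3 (P1): max(80, 78, 44) = 80
n1-4 (P1): max(-21, -59, -8, 16) = 16
n1 (P2): min(89, 84, 80, 16) = 16
n2-1 (P1): max(-87, -11) = -11
n2-2 (P1): max(55, -29, 83) = 83
n2-3 (P1): max(-49, -39, 54) = 54
n2 (P2): min(-11, 83, 54) = -11
P1 prefers the higher value; n1=16, n2=-11. n1 is better since 16 > -11.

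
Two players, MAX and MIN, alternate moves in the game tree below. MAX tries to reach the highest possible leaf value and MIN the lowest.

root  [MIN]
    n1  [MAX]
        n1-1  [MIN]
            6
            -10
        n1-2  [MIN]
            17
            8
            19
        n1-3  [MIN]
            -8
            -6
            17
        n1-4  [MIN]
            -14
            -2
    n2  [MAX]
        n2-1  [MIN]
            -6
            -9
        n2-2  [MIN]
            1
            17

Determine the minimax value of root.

1

n1-1 (MIN): min(6, -10) = -10
n1-2 (MIN): min(17, 8, 19) = 8
n1-3 (MIN): min(-8, -6, 17) = -8
n1-4 (MIN): min(-14, -2) = -14
n1 (MAX): max(-10, 8, -8, -14) = 8
n2-1 (MIN): min(-6, -9) = -9
n2-2 (MIN): min(1, 17) = 1
n2 (MAX): max(-9, 1) = 1
root (MIN): min(8, 1) = 1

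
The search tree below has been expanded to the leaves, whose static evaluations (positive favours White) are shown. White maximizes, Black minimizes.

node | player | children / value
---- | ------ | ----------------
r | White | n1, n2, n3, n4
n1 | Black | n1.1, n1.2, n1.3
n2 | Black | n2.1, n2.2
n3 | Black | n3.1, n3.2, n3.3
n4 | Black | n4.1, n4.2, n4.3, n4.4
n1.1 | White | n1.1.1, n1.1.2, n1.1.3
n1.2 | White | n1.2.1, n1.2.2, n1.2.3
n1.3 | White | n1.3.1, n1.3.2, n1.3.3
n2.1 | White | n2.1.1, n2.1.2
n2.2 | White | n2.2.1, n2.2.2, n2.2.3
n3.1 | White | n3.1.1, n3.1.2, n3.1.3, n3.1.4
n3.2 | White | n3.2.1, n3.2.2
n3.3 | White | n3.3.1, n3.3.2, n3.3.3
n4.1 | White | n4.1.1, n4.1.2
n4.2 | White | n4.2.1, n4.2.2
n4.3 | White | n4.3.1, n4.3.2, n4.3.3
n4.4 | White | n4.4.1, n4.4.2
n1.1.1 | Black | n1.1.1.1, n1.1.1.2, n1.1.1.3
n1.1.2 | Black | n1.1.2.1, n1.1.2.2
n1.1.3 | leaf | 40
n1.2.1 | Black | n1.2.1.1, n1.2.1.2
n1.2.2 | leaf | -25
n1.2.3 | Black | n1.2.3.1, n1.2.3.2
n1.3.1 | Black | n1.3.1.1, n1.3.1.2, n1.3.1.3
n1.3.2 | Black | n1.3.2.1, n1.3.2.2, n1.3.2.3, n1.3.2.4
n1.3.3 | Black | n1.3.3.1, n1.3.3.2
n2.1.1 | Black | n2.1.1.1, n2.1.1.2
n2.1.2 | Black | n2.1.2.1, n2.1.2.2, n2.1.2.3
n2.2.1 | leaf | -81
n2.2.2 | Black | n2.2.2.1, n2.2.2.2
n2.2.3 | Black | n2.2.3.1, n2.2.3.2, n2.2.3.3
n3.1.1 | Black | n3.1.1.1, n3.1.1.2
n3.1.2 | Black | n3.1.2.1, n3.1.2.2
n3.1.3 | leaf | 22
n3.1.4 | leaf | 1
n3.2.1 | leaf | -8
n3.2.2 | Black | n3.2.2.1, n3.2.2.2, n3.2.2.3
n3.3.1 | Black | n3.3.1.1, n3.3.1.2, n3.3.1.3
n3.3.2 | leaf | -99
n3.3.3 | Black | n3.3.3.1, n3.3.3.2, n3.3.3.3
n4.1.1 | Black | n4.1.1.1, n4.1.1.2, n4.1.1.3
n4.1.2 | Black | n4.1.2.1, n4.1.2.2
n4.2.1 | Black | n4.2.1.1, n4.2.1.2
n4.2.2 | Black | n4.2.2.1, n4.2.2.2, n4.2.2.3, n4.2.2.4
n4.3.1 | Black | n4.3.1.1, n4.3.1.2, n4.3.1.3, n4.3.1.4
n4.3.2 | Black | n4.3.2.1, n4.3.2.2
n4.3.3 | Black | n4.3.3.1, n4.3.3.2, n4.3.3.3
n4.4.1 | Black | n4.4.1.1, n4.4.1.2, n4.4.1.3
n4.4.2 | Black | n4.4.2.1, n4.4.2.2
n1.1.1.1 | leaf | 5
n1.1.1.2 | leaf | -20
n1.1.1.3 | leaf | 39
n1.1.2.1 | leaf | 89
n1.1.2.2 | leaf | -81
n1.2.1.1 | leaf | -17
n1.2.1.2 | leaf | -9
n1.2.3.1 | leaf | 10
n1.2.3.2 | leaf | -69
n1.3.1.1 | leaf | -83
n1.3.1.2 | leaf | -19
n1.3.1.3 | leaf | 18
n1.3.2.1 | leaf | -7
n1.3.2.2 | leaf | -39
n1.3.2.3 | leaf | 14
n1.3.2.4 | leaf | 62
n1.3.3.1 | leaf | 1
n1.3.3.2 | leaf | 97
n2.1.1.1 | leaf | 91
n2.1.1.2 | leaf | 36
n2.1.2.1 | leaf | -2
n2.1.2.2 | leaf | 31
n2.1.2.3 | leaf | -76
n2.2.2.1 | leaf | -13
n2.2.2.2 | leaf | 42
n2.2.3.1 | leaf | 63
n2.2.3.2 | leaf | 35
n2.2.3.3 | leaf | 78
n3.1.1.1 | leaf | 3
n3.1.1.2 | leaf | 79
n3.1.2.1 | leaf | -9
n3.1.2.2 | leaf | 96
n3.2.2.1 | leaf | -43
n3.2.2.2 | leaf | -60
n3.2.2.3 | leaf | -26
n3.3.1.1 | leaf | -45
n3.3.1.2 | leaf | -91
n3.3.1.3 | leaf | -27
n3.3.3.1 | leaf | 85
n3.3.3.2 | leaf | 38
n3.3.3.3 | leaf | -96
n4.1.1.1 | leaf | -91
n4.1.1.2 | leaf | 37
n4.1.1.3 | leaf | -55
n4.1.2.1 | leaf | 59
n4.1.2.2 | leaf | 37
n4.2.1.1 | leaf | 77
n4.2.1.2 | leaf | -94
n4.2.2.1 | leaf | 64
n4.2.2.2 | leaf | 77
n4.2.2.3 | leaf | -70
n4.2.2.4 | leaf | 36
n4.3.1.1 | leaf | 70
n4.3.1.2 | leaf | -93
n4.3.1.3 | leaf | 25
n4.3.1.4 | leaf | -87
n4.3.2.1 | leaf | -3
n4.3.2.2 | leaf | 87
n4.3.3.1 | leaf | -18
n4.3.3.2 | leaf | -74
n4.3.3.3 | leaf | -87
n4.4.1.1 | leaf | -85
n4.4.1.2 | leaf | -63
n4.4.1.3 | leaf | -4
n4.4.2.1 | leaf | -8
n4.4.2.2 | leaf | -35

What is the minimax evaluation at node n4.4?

-35

n4.4.1 (Black): min(-85, -63, -4) = -85
n4.4.2 (Black): min(-8, -35) = -35
n4.4 (White): max(-85, -35) = -35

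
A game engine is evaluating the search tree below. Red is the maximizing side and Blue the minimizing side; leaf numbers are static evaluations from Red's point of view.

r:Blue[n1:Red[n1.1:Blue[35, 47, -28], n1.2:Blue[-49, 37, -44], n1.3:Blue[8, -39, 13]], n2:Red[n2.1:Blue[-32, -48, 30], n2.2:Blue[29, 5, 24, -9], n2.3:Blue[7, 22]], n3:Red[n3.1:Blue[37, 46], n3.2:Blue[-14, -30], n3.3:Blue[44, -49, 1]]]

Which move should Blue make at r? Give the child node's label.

n1.1 (Blue): min(35, 47, -28) = -28
n1.2 (Blue): min(-49, 37, -44) = -49
n1.3 (Blue): min(8, -39, 13) = -39
n1 (Red): max(-28, -49, -39) = -28
n2.1 (Blue): min(-32, -48, 30) = -48
n2.2 (Blue): min(29, 5, 24, -9) = -9
n2.3 (Blue): min(7, 22) = 7
n2 (Red): max(-48, -9, 7) = 7
n3.1 (Blue): min(37, 46) = 37
n3.2 (Blue): min(-14, -30) = -30
n3.3 (Blue): min(44, -49, 1) = -49
n3 (Red): max(37, -30, -49) = 37
r (Blue): min(-28, 7, 37) = -28
Blue at r wants the lowest of {n1=-28, n2=7, n3=37}, so chooses n1.

n1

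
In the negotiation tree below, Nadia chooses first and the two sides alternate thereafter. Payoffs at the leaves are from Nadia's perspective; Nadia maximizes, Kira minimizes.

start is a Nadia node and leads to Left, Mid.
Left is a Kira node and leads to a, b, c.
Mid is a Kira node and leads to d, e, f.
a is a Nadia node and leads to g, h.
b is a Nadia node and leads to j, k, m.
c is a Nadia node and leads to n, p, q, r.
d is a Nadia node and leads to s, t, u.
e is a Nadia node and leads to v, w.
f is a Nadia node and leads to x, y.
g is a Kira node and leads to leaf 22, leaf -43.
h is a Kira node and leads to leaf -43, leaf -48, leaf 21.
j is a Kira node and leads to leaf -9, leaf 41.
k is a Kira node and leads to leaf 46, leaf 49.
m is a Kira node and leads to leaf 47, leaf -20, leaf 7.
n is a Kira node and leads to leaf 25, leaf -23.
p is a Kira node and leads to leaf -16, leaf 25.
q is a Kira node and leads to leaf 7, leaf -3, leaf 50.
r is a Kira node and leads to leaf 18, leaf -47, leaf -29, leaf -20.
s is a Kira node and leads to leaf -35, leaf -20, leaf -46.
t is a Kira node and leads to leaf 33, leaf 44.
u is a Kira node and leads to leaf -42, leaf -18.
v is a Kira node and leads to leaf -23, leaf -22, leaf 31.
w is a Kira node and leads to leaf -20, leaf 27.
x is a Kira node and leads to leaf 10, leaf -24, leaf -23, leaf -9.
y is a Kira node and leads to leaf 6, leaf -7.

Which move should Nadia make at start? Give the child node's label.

Mid

g (Kira): min(22, -43) = -43
h (Kira): min(-43, -48, 21) = -48
a (Nadia): max(-43, -48) = -43
j (Kira): min(-9, 41) = -9
k (Kira): min(46, 49) = 46
m (Kira): min(47, -20, 7) = -20
b (Nadia): max(-9, 46, -20) = 46
n (Kira): min(25, -23) = -23
p (Kira): min(-16, 25) = -16
q (Kira): min(7, -3, 50) = -3
r (Kira): min(18, -47, -29, -20) = -47
c (Nadia): max(-23, -16, -3, -47) = -3
Left (Kira): min(-43, 46, -3) = -43
s (Kira): min(-35, -20, -46) = -46
t (Kira): min(33, 44) = 33
u (Kira): min(-42, -18) = -42
d (Nadia): max(-46, 33, -42) = 33
v (Kira): min(-23, -22, 31) = -23
w (Kira): min(-20, 27) = -20
e (Nadia): max(-23, -20) = -20
x (Kira): min(10, -24, -23, -9) = -24
y (Kira): min(6, -7) = -7
f (Nadia): max(-24, -7) = -7
Mid (Kira): min(33, -20, -7) = -20
start (Nadia): max(-43, -20) = -20
Nadia at start wants the highest of {Left=-43, Mid=-20}, so chooses Mid.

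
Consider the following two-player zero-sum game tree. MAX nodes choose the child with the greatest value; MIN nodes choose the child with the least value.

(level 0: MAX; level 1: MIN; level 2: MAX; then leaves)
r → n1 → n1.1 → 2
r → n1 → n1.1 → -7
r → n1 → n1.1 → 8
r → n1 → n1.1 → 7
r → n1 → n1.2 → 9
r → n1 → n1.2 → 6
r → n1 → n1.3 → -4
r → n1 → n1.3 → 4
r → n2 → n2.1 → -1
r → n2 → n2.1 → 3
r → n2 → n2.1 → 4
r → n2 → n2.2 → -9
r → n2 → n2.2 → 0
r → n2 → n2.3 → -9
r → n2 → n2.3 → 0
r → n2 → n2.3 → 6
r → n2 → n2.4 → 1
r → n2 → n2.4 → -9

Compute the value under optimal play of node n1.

4

n1.1 (MAX): max(2, -7, 8, 7) = 8
n1.2 (MAX): max(9, 6) = 9
n1.3 (MAX): max(-4, 4) = 4
n1 (MIN): min(8, 9, 4) = 4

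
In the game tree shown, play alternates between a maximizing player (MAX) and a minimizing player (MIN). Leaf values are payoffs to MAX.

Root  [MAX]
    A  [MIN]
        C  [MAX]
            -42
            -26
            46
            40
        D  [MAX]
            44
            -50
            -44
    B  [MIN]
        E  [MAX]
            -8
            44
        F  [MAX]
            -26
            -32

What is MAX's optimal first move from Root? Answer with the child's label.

C (MAX): max(-42, -26, 46, 40) = 46
D (MAX): max(44, -50, -44) = 44
A (MIN): min(46, 44) = 44
E (MAX): max(-8, 44) = 44
F (MAX): max(-26, -32) = -26
B (MIN): min(44, -26) = -26
Root (MAX): max(44, -26) = 44
MAX at Root wants the highest of {A=44, B=-26}, so chooses A.

A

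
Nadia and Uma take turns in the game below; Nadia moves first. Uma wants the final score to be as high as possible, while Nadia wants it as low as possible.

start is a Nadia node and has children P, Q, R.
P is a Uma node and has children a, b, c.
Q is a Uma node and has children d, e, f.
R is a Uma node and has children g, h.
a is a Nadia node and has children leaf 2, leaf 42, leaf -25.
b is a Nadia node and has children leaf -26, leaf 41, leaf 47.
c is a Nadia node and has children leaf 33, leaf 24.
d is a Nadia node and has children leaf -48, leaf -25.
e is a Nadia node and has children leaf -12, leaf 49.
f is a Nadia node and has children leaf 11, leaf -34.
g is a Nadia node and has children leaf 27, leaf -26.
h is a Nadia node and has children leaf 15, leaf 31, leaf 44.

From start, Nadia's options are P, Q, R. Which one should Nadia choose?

a (Nadia): min(2, 42, -25) = -25
b (Nadia): min(-26, 41, 47) = -26
c (Nadia): min(33, 24) = 24
P (Uma): max(-25, -26, 24) = 24
d (Nadia): min(-48, -25) = -48
e (Nadia): min(-12, 49) = -12
f (Nadia): min(11, -34) = -34
Q (Uma): max(-48, -12, -34) = -12
g (Nadia): min(27, -26) = -26
h (Nadia): min(15, 31, 44) = 15
R (Uma): max(-26, 15) = 15
start (Nadia): min(24, -12, 15) = -12
Nadia at start wants the lowest of {P=24, Q=-12, R=15}, so chooses Q.

Q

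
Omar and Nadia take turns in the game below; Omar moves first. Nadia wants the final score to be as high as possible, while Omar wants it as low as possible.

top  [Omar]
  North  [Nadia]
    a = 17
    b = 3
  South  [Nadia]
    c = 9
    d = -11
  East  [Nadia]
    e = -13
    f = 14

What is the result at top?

9

North (Nadia): max(17, 3) = 17
South (Nadia): max(9, -11) = 9
East (Nadia): max(-13, 14) = 14
top (Omar): min(17, 9, 14) = 9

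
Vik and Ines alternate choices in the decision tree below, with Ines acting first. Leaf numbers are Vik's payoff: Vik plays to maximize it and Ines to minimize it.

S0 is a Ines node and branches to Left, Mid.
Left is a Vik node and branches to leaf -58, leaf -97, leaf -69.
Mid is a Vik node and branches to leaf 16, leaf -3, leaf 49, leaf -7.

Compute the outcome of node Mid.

49

Mid (Vik): max(16, -3, 49, -7) = 49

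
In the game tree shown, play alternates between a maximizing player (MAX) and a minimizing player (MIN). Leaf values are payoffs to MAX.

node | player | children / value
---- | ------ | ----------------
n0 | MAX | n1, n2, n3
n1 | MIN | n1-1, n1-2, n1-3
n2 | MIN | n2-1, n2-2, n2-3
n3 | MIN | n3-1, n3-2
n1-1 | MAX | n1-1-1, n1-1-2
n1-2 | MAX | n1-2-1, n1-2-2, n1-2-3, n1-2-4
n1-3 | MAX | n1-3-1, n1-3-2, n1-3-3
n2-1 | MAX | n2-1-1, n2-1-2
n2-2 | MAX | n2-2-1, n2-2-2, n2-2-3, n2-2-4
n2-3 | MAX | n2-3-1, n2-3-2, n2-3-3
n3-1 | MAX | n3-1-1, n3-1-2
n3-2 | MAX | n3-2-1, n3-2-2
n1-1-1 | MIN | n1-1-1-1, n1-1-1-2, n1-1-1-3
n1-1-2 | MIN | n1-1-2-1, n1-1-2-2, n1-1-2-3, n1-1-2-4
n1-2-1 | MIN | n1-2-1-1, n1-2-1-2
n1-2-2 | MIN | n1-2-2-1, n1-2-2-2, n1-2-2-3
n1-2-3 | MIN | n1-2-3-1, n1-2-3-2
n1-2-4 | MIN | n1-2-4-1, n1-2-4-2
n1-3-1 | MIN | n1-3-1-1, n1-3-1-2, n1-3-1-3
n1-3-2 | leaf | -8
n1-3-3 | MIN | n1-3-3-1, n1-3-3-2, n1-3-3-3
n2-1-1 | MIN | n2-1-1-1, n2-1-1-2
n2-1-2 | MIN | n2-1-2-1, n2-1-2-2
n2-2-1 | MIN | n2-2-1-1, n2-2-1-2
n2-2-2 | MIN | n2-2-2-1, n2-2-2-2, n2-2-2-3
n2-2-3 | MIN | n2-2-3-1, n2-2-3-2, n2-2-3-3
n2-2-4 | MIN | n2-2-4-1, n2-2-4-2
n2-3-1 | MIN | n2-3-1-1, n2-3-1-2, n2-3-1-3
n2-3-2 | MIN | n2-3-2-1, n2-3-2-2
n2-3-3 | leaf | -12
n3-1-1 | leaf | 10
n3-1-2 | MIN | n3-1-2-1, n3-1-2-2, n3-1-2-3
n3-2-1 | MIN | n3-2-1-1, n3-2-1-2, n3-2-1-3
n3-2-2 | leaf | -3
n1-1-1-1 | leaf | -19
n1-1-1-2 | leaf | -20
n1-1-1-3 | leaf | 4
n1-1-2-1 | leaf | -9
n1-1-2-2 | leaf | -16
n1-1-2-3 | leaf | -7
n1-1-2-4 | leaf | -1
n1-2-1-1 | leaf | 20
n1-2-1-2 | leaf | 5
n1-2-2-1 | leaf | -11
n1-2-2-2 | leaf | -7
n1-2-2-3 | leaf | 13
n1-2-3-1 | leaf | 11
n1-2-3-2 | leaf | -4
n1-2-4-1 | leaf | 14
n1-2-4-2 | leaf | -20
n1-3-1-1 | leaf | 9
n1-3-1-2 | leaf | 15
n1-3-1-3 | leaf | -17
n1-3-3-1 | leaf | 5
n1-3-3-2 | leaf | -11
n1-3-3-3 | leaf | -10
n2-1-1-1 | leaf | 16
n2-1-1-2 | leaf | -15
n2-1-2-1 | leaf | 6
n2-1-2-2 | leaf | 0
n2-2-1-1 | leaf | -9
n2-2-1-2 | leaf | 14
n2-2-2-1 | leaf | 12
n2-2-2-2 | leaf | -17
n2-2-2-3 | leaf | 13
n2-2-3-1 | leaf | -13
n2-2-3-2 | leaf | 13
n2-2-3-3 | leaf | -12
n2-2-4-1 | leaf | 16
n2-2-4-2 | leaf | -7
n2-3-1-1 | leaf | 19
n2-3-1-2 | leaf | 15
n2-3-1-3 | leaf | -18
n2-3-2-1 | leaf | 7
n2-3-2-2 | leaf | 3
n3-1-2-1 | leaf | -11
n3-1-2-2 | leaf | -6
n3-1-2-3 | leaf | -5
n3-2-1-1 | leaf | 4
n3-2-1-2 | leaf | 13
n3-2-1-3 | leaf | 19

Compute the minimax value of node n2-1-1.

-15

n2-1-1 (MIN): min(16, -15) = -15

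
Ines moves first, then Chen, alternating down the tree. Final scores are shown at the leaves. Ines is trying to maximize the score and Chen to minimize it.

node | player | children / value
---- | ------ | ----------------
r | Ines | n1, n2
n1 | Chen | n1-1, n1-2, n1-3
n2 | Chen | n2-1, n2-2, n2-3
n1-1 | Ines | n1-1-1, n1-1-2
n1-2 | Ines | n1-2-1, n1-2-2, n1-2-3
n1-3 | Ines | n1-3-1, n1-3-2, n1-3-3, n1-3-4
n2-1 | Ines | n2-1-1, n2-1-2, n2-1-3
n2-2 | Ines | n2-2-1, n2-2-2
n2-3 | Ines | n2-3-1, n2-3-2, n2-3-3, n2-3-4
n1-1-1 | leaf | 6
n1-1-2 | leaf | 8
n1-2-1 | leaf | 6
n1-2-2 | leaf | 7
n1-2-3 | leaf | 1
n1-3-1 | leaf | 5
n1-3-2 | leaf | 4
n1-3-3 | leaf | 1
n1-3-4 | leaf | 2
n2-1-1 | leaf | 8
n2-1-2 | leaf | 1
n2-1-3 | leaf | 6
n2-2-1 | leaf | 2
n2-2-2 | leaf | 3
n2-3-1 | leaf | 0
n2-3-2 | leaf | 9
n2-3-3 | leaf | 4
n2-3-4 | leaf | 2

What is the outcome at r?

5

n1-1 (Ines): max(6, 8) = 8
n1-2 (Ines): max(6, 7, 1) = 7
n1-3 (Ines): max(5, 4, 1, 2) = 5
n1 (Chen): min(8, 7, 5) = 5
n2-1 (Ines): max(8, 1, 6) = 8
n2-2 (Ines): max(2, 3) = 3
n2-3 (Ines): max(0, 9, 4, 2) = 9
n2 (Chen): min(8, 3, 9) = 3
r (Ines): max(5, 3) = 5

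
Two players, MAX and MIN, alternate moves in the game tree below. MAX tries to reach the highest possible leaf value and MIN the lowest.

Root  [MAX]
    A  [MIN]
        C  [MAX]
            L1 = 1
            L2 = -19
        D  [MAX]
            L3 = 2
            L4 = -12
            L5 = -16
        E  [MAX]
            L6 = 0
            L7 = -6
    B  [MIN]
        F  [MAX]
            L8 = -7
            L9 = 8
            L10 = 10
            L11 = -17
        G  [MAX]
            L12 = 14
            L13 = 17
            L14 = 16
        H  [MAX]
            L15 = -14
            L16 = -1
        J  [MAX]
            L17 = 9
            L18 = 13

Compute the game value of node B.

-1

F (MAX): max(-7, 8, 10, -17) = 10
G (MAX): max(14, 17, 16) = 17
H (MAX): max(-14, -1) = -1
J (MAX): max(9, 13) = 13
B (MIN): min(10, 17, -1, 13) = -1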